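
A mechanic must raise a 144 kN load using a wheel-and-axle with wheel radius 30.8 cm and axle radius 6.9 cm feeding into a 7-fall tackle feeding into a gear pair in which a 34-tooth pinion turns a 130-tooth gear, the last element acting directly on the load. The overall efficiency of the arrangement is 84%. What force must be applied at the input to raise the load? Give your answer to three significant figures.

Wheel-and-axle MA = R/r = 30.8/6.9 = 4.4638.
Block-and-tackle MA = number of supporting rope parts = 7.
Gear pair MA = 130/34 = 3.8235.
Combined ideal MA = 4.4638 × 7 × 3.8235 = 119.47.
Actual MA = 119.47 × 0.84 = 100.36.
Effort = load / actual MA = 144 / 100.36 = 1.4349 kN.

1.43 kN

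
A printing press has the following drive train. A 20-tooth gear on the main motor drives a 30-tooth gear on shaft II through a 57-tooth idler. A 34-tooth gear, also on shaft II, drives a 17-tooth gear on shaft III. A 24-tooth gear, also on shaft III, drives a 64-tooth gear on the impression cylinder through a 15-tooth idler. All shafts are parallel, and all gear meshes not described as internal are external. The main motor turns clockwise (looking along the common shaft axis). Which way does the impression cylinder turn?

counterclockwise

the main motor → shaft II: driver → idler → driven is 2 external meshes, 2 reversals → CW.
shaft II → shaft III: external mesh, 1 reversal → CCW.
shaft III → the impression cylinder: driver → idler → driven is 2 external meshes, 2 reversals → CCW.
5 reversals in total — an odd number — so the impression cylinder turns opposite to the main motor.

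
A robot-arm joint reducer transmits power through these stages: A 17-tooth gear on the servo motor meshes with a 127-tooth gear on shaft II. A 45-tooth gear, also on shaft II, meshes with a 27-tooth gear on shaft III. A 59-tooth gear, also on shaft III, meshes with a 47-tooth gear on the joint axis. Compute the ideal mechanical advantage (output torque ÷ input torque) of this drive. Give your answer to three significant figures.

Each stage contributes driven/driver: gear mesh 127/17 = 7.4706, gear mesh 27/45 = 0.6, gear mesh 47/59 = 0.79661.
Overall: 7.4706 × 0.6 × 0.79661 = 3.5707.

3.57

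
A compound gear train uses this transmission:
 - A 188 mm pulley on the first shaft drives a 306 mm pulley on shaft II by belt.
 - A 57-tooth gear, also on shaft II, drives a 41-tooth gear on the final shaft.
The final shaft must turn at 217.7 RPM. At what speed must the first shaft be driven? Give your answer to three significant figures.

Overall ratio R = 1.6277 × 0.7193 = 1.1708.
Required input speed = output speed × R = 217.7 × 1.1708 = 254.88 RPM.

255 RPM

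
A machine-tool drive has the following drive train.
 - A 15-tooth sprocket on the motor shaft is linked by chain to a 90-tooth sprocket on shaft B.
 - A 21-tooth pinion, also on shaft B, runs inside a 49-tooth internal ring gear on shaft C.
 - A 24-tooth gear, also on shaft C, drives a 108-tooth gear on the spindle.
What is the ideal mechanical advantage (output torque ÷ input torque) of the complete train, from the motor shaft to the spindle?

Each stage contributes driven/driver: chain 90/15 = 6, internal gear 49/21 = 2.3333, gear mesh 108/24 = 4.5.
Overall: 6 × 2.3333 × 4.5 = 63.

63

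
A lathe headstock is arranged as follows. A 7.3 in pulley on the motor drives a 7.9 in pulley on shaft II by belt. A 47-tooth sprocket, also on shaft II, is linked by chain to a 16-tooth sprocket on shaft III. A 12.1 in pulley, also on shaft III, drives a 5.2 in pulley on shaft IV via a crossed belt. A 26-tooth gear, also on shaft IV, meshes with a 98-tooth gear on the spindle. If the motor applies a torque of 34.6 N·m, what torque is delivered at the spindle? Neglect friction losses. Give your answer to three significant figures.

20.6 N·m

Belt: ratio = 7.9/7.3 = 1.0822; torque at shaft II = 34.6 × 1.0822 = 37.444 N·m.
Chain: ratio = 16/47 = 0.34043; torque at shaft III = 37.444 × 0.34043 = 12.747 N·m.
Belt: ratio = 5.2/12.1 = 0.42975; torque at shaft IV = 12.747 × 0.42975 = 5.478 N·m.
Gear mesh: ratio = 98/26 = 3.7692; torque at the spindle = 5.478 × 3.7692 = 20.648 N·m.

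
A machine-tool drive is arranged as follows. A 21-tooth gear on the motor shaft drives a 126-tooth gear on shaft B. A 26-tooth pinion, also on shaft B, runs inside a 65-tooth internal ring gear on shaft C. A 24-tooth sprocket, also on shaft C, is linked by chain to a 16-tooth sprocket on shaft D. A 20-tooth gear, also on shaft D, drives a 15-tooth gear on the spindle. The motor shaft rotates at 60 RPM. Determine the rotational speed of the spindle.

Gear mesh: ratio = 126/21 = 6, so shaft B turns at 60 / 6 = 10 RPM.
Internal gear: ratio = 65/26 = 2.5, so shaft C turns at 10 / 2.5 = 4 RPM.
Chain: ratio = 16/24 = 0.66667, so shaft D turns at 4 / 0.66667 = 6 RPM.
Gear mesh: ratio = 15/20 = 0.75, so the spindle turns at 6 / 0.75 = 8 RPM.

8 RPM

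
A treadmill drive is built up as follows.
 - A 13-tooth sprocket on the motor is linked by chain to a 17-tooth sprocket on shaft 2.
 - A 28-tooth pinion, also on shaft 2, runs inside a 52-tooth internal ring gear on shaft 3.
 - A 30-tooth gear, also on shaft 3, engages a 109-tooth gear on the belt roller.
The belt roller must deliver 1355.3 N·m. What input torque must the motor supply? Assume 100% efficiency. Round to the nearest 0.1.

153.6 N·m

Overall ratio R = 1.3077 × 1.8571 × 3.6333 = 8.8238.
Input torque = output torque / R = 1355.3 / 8.8238 = 153.6 N·m.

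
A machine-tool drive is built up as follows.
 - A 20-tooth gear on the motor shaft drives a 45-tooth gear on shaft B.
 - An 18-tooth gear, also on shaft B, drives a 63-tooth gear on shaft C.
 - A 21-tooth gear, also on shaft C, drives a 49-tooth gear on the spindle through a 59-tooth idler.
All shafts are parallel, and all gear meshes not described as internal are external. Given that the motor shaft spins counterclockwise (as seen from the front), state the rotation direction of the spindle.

counterclockwise

the motor shaft → shaft B: external mesh, 1 reversal → CW.
shaft B → shaft C: external mesh, 1 reversal → CCW.
shaft C → the spindle: driver → idler → driven is 2 external meshes, 2 reversals → CCW.
4 reversals in total — an even number — so the spindle turns the same way as the motor shaft.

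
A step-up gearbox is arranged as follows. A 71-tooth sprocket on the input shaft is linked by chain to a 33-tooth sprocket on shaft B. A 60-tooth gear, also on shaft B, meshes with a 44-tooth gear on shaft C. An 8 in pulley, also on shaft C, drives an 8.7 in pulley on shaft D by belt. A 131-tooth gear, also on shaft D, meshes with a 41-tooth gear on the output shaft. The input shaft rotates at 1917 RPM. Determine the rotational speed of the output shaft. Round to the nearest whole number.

16524 RPM

chain 33/71 = 0.46479 → 1917/0.46479 = 4124.5 RPM
gear mesh 44/60 = 0.73333 → 4124.5/0.73333 = 5624.3 RPM
belt 8.7/8 = 1.0875 → 5624.3/1.0875 = 5171.7 RPM
gear mesh 41/131 = 0.31298 → 5171.7/0.31298 = 16524 RPM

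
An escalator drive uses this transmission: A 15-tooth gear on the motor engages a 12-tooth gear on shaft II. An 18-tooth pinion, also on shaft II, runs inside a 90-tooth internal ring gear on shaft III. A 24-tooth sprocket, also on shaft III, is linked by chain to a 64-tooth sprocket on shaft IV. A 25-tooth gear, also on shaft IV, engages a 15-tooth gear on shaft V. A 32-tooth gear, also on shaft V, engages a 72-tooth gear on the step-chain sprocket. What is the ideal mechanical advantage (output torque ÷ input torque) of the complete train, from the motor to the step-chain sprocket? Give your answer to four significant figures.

Each stage contributes driven/driver: gear mesh 12/15 = 0.8, internal gear 90/18 = 5, chain 64/24 = 2.6667, gear mesh 15/25 = 0.6, gear mesh 72/32 = 2.25.
Overall: 0.8 × 5 × 2.6667 × 0.6 × 2.25 = 14.4.

14.40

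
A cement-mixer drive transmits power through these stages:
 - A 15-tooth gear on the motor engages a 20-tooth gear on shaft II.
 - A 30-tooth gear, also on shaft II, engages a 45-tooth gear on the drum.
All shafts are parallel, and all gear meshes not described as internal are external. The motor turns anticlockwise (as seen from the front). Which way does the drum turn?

the motor → shaft II: external mesh, 1 reversal → CW.
shaft II → the drum: external mesh, 1 reversal → CCW.
2 reversals in total — an even number — so the drum turns the same way as the motor.

anticlockwise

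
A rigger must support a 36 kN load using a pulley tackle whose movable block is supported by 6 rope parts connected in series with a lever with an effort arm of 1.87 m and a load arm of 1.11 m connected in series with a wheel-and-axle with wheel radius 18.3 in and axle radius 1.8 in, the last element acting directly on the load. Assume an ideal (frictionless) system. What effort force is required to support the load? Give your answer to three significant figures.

Block-and-tackle MA = number of supporting rope parts = 6.
Lever MA = effort arm / load arm = 1.87/1.11 = 1.6847.
Wheel-and-axle MA = R/r = 18.3/1.8 = 10.167.
Combined ideal MA = 6 × 1.6847 × 10.167 = 102.77.
Effort = load / MA = 36 / 102.77 = 0.35031 kN.

0.350 kN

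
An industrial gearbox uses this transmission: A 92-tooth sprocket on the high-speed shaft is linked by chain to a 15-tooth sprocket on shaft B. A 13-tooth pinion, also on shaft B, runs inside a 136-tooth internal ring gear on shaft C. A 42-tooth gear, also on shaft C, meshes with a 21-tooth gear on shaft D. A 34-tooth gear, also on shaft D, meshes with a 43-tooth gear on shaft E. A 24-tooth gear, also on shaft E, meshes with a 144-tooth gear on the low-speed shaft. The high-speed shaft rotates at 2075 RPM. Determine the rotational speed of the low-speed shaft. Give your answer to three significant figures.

321 RPM

Chain: ratio = 15/92 = 0.16304, so shaft B turns at 2075 / 0.16304 = 12727 RPM.
Internal gear: ratio = 136/13 = 10.462, so shaft C turns at 12727 / 10.462 = 1216.5 RPM.
Gear mesh: ratio = 21/42 = 0.5, so shaft D turns at 1216.5 / 0.5 = 2433 RPM.
Gear mesh: ratio = 43/34 = 1.2647, so shaft E turns at 2433 / 1.2647 = 1923.8 RPM.
Gear mesh: ratio = 144/24 = 6, so the low-speed shaft turns at 1923.8 / 6 = 320.63 RPM.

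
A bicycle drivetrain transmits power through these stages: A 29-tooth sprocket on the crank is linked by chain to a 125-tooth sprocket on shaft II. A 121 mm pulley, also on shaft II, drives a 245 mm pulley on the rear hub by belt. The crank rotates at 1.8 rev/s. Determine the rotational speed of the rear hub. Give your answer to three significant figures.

0.206 rev/s

the crank → shaft II (chain, 125/29): 1.8 ÷ 4.3103 = 0.4176 rev/s
shaft II → the rear hub (belt, 245/121): 0.4176 ÷ 2.0248 = 0.20624 rev/s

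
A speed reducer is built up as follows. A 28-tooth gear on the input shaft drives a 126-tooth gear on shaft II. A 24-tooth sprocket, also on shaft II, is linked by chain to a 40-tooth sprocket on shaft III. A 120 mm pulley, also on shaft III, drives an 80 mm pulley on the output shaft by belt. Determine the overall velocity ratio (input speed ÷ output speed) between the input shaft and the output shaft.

5

Each stage contributes driven/driver: gear mesh 126/28 = 4.5, chain 40/24 = 1.6667, belt 80/120 = 0.66667.
Overall: 4.5 × 1.6667 × 0.66667 = 5.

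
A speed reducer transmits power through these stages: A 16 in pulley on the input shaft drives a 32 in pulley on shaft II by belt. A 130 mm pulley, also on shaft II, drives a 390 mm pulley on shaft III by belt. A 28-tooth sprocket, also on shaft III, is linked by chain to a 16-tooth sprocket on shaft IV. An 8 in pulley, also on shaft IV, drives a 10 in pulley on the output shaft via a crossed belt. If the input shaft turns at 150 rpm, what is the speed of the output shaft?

belt 32/16 = 2 → 150/2 = 75 rpm
belt 390/130 = 3 → 75/3 = 25 rpm
chain 16/28 = 0.57143 → 25/0.57143 = 43.75 rpm
belt 10/8 = 1.25 → 43.75/1.25 = 35 rpm

35 rpm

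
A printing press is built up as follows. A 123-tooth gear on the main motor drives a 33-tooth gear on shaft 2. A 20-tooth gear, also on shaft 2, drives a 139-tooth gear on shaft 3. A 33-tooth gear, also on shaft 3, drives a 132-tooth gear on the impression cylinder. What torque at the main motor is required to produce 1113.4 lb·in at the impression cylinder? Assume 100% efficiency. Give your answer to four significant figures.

149.3 lb·in

Overall ratio R = 0.26829 × 6.95 × 4 = 7.4585.
Input torque = output torque / R = 1113.4 / 7.4585 = 149.28 lb·in.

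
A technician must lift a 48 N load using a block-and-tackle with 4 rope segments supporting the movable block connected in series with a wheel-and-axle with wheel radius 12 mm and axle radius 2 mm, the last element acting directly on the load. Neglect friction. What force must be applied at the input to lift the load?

2 N

Block-and-tackle MA = number of supporting rope parts = 4.
Wheel-and-axle MA = R/r = 12/2 = 6.
Combined ideal MA = 4 × 6 = 24.
Effort = load / MA = 48 / 24 = 2 N.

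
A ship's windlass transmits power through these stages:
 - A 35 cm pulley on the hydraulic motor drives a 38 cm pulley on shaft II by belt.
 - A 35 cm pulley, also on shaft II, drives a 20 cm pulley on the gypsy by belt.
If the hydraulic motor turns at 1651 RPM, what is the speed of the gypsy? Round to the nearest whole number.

2661 RPM

the hydraulic motor → shaft II (belt, 38/35): 1651 ÷ 1.0857 = 1520.7 RPM
shaft II → the gypsy (belt, 20/35): 1520.7 ÷ 0.57143 = 2661.2 RPM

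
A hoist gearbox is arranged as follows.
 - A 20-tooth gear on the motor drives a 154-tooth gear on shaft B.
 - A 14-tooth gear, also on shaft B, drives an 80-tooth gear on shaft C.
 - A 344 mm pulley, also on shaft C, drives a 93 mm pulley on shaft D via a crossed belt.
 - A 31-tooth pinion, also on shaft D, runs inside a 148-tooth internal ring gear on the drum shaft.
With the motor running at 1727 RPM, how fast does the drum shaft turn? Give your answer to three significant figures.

Gear mesh: ratio = 154/20 = 7.7, so shaft B turns at 1727 / 7.7 = 224.29 RPM.
Gear mesh: ratio = 80/14 = 5.7143, so shaft C turns at 224.29 / 5.7143 = 39.25 RPM.
Belt: ratio = 93/344 = 0.27035, so shaft D turns at 39.25 / 0.27035 = 145.18 RPM.
Internal gear: ratio = 148/31 = 4.7742, so the drum shaft turns at 145.18 / 4.7742 = 30.41 RPM.

30.4 RPM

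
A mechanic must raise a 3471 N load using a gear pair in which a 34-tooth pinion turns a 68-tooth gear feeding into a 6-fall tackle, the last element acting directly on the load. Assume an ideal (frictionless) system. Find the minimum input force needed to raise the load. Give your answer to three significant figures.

Gear pair MA = 68/34 = 2.
Block-and-tackle MA = number of supporting rope parts = 6.
Combined ideal MA = 2 × 6 = 12.
Effort = load / MA = 3471 / 12 = 289.25 N.

289 N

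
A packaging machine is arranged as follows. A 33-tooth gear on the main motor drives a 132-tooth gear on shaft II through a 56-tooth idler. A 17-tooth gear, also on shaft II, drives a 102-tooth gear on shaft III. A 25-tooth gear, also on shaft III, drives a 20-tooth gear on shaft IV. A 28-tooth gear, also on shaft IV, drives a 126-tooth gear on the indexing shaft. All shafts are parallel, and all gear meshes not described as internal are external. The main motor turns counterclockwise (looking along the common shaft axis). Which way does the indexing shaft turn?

the main motor → shaft II: driver → idler → driven is 2 external meshes, 2 reversals → CCW.
shaft II → shaft III: external mesh, 1 reversal → CW.
shaft III → shaft IV: external mesh, 1 reversal → CCW.
shaft IV → the indexing shaft: external mesh, 1 reversal → CW.
5 reversals in total — an odd number — so the indexing shaft turns opposite to the main motor.

clockwise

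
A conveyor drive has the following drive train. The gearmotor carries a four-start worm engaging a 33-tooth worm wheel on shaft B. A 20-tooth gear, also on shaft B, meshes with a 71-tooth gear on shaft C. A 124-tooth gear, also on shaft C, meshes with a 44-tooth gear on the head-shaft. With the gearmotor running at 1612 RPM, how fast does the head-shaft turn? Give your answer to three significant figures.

155 RPM

Worm: ratio = 33/4 = 8.25, so shaft B turns at 1612 / 8.25 = 195.39 RPM.
Gear mesh: ratio = 71/20 = 3.55, so shaft C turns at 195.39 / 3.55 = 55.041 RPM.
Gear mesh: ratio = 44/124 = 0.35484, so the head-shaft turns at 55.041 / 0.35484 = 155.11 RPM.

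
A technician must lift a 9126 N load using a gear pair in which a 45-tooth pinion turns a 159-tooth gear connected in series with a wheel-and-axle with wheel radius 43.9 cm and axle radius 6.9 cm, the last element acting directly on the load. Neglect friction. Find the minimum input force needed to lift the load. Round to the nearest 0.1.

Gear pair MA = 159/45 = 3.5333.
Wheel-and-axle MA = R/r = 43.9/6.9 = 6.3623.
Combined ideal MA = 3.5333 × 6.3623 = 22.48.
Effort = load / MA = 9126 / 22.48 = 405.96 N.

406.0 N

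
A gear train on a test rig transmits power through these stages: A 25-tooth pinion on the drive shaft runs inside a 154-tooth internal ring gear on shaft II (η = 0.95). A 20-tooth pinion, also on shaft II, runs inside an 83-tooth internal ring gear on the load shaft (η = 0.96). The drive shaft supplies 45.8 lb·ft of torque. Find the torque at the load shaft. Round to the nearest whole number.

1068 lb·ft

internal gear 154/25 = 6.16 → τ = 45.8·6.16·0.95 = 268.02 lb·ft
internal gear 83/20 = 4.15 → τ = 268.02·4.15·0.96 = 1067.8 lb·ft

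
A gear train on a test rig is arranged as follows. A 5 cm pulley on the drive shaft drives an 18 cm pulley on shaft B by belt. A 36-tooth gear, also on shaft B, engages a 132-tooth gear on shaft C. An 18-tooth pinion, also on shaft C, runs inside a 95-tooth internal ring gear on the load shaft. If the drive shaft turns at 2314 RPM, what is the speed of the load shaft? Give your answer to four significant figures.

33.22 RPM

Belt: ratio = 18/5 = 3.6, so shaft B turns at 2314 / 3.6 = 642.78 RPM.
Gear mesh: ratio = 132/36 = 3.6667, so shaft C turns at 642.78 / 3.6667 = 175.3 RPM.
Internal gear: ratio = 95/18 = 5.2778, so the load shaft turns at 175.3 / 5.2778 = 33.215 RPM.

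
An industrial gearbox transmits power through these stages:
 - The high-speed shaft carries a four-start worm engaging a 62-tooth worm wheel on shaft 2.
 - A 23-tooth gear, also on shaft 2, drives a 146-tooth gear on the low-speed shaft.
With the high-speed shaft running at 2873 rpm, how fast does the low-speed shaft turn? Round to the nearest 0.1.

29.2 rpm

Worm: ratio = 62/4 = 15.5, so shaft 2 turns at 2873 / 15.5 = 185.35 rpm.
Gear mesh: ratio = 146/23 = 6.3478, so the low-speed shaft turns at 185.35 / 6.3478 = 29.2 rpm.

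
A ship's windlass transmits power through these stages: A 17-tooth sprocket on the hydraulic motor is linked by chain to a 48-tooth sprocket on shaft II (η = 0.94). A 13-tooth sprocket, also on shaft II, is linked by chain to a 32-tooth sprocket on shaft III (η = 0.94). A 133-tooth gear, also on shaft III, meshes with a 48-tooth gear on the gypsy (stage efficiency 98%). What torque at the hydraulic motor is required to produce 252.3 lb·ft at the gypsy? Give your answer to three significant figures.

116 lb·ft

Overall ratio R = 2.8235 × 2.4615 × 0.3609 = 2.5084; overall efficiency η = 0.94 × 0.94 × 0.98 = 0.8659.
Input torque = output torque / (R × η) = 252.3 / (2.5084 × 0.8659) = 116.16 lb·ft.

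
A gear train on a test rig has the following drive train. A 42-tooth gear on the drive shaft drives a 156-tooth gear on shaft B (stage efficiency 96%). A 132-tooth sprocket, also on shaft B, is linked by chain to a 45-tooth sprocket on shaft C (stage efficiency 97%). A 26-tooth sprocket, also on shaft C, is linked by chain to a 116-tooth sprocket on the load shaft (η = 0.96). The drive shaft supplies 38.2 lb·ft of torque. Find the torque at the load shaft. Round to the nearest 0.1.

After the gear mesh (156/42): 38.2 × 3.7143 × 0.96 = 136.21 lb·ft
After the chain (45/132): 136.21 × 0.34091 × 0.97 = 45.042 lb·ft
After the chain (116/26): 45.042 × 4.4615 × 0.96 = 192.92 lb·ft

192.9 lb·ft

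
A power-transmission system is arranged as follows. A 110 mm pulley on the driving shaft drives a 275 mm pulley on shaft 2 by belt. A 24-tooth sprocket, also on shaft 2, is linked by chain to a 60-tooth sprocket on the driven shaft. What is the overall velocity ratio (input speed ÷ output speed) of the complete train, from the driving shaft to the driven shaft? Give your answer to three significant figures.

6.25

Each stage contributes driven/driver: belt 275/110 = 2.5, chain 60/24 = 2.5.
Overall: 2.5 × 2.5 = 6.25.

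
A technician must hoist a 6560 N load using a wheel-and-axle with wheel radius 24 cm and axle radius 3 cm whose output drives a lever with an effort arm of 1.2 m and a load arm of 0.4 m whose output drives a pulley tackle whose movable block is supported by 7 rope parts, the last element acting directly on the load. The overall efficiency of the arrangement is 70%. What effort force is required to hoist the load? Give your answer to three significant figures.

Wheel-and-axle MA = R/r = 24/3 = 8.
Lever MA = effort arm / load arm = 1.2/0.4 = 3.
Block-and-tackle MA = number of supporting rope parts = 7.
Combined ideal MA = 8 × 3 × 7 = 168.
Actual MA = 168 × 0.70 = 117.6.
Effort = load / actual MA = 6560 / 117.6 = 55.782 N.

55.8 N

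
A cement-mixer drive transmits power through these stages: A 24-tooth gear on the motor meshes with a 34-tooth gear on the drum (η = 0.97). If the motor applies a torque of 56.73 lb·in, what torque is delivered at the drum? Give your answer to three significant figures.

78.0 lb·in

After the gear mesh (34/24): 56.73 × 1.4167 × 0.97 = 77.956 lb·in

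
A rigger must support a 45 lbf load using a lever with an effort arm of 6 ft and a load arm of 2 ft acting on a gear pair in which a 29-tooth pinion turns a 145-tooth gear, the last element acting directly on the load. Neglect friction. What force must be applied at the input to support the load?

3 lbf

Lever MA = effort arm / load arm = 6/2 = 3.
Gear pair MA = 145/29 = 5.
Combined ideal MA = 3 × 5 = 15.
Effort = load / MA = 45 / 15 = 3 lbf.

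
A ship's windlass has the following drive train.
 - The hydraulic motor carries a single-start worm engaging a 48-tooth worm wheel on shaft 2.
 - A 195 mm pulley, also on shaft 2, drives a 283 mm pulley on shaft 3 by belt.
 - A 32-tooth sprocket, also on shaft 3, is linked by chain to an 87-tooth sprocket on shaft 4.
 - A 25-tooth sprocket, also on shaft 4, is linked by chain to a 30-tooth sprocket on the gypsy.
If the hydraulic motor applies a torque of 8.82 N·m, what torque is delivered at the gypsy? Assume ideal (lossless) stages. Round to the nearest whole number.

worm 48/1 = 48 → τ = 8.82·48 = 423.36 N·m
belt 283/195 = 1.4513 → τ = 423.36·1.4513 = 614.41 N·m
chain 87/32 = 2.7188 → τ = 614.41·2.7188 = 1670.4 N·m
chain 30/25 = 1.2 → τ = 1670.4·1.2 = 2004.5 N·m

2005 N·m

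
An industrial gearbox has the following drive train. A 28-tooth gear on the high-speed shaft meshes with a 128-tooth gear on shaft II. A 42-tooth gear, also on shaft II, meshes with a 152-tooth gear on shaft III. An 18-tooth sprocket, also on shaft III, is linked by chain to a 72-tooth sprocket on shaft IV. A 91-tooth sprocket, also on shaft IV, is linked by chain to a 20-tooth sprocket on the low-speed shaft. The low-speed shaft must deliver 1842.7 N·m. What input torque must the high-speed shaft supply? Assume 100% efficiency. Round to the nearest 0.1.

126.7 N·m

Overall ratio R = 4.5714 × 3.619 × 4 × 0.21978 = 14.544.
Input torque = output torque / R = 1842.7 / 14.544 = 126.7 N·m.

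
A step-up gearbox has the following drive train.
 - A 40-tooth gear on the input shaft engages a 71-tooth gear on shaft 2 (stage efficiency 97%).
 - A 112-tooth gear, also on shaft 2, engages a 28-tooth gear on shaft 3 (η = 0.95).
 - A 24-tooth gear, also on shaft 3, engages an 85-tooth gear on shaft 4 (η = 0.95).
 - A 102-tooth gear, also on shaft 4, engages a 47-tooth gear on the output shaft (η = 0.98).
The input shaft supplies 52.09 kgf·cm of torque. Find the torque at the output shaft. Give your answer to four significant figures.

gear mesh 71/40 = 1.775 → τ = 52.09·1.775·0.97 = 89.686 kgf·cm
gear mesh 28/112 = 0.25 → τ = 89.686·0.25·0.95 = 21.3 kgf·cm
gear mesh 85/24 = 3.5417 → τ = 21.3·3.5417·0.95 = 71.667 kgf·cm
gear mesh 47/102 = 0.46078 → τ = 71.667·0.46078·0.98 = 32.363 kgf·cm

32.36 kgf·cm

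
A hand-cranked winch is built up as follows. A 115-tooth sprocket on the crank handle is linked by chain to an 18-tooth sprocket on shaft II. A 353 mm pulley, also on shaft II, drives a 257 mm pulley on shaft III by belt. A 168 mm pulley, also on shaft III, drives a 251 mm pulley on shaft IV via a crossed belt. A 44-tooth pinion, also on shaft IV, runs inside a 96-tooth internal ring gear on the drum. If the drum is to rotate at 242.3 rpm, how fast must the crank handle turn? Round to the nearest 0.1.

90.0 rpm

Overall ratio R = 0.15652 × 0.72805 × 1.494 × 2.1818 = 0.37146.
Required input speed = output speed × R = 242.3 × 0.37146 = 90.006 rpm.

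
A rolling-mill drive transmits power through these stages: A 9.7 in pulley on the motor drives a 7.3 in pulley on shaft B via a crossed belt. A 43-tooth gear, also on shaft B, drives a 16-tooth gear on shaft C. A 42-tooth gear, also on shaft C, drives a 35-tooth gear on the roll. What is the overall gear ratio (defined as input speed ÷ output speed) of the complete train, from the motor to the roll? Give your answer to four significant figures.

Each stage contributes driven/driver: belt 7.3/9.7 = 0.75258, gear mesh 16/43 = 0.37209, gear mesh 35/42 = 0.83333.
Overall: 0.75258 × 0.37209 × 0.83333 = 0.23336.

0.2334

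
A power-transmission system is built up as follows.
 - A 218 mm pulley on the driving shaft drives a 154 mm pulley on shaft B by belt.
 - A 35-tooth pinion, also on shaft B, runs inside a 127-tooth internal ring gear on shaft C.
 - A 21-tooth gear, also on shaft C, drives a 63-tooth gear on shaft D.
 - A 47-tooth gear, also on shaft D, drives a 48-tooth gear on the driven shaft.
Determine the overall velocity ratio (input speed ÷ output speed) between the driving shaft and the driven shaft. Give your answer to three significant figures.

7.85

Each stage contributes driven/driver: belt 154/218 = 0.70642, internal gear 127/35 = 3.6286, gear mesh 63/21 = 3, gear mesh 48/47 = 1.0213.
Overall: 0.70642 × 3.6286 × 3 × 1.0213 = 7.8535.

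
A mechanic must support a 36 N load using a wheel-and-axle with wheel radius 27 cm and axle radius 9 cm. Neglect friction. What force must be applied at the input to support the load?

Wheel-and-axle MA = R/r = 27/9 = 3.
Effort = load / MA = 36 / 3 = 12 N.

12 N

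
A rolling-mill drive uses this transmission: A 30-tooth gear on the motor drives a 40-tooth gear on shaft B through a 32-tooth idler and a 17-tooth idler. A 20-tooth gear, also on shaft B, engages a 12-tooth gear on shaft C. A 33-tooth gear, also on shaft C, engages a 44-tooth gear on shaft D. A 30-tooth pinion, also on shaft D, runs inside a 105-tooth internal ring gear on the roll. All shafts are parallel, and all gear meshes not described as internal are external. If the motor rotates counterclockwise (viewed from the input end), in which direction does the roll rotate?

the motor → shaft B: driver → idler → idler → driven is 3 external meshes, 3 reversals → CW.
shaft B → shaft C: external mesh, 1 reversal → CCW.
shaft C → shaft D: external mesh, 1 reversal → CW.
shaft D → the roll: internal mesh, same direction → CW.
5 reversals in total — an odd number — so the roll turns opposite to the motor.

clockwise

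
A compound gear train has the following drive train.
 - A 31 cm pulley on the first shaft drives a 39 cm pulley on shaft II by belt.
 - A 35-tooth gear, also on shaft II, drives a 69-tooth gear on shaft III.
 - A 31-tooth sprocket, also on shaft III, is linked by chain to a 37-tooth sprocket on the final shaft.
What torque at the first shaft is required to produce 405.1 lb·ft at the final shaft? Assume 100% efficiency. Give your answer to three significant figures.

137 lb·ft

Overall ratio R = 1.2581 × 1.9714 × 1.1935 = 2.9602.
Input torque = output torque / R = 405.1 / 2.9602 = 136.85 lb·ft.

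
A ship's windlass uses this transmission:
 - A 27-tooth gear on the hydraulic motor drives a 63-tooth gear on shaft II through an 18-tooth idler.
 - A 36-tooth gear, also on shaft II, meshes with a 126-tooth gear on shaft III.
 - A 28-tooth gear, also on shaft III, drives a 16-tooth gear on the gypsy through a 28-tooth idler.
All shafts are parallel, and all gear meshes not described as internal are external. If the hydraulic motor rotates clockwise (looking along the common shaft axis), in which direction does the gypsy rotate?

counterclockwise

the hydraulic motor → shaft II: driver → idler → driven is 2 external meshes, 2 reversals → CW.
shaft II → shaft III: external mesh, 1 reversal → CCW.
shaft III → the gypsy: driver → idler → driven is 2 external meshes, 2 reversals → CCW.
5 reversals in total — an odd number — so the gypsy turns opposite to the hydraulic motor.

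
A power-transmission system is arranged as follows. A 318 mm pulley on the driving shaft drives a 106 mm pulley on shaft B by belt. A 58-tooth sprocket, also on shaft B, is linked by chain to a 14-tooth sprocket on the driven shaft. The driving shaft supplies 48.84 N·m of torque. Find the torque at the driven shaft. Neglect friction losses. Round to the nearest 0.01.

After the belt (106/318): 48.84 × 0.33333 = 16.28 N·m
After the chain (14/58): 16.28 × 0.24138 = 3.9297 N·m

3.93 N·m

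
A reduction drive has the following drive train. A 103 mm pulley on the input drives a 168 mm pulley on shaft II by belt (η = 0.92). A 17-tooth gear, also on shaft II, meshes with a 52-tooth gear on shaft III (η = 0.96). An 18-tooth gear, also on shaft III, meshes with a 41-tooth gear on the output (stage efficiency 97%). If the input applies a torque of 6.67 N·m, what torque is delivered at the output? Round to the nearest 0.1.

64.9 N·m

After the belt (168/103): 6.67 × 1.6311 × 0.92 = 10.009 N·m
After the gear mesh (52/17): 10.009 × 3.0588 × 0.96 = 29.391 N·m
After the gear mesh (41/18): 29.391 × 2.2778 × 0.97 = 64.937 N·m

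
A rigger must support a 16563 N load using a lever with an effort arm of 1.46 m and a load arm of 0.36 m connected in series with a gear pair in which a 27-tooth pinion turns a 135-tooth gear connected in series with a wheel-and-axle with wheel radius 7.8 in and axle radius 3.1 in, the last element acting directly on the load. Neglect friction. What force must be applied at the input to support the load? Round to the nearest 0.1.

Lever MA = effort arm / load arm = 1.46/0.36 = 4.0556.
Gear pair MA = 135/27 = 5.
Wheel-and-axle MA = R/r = 7.8/3.1 = 2.5161.
Combined ideal MA = 4.0556 × 5 × 2.5161 = 51.022.
Effort = load / MA = 16563 / 51.022 = 324.63 N.

324.6 N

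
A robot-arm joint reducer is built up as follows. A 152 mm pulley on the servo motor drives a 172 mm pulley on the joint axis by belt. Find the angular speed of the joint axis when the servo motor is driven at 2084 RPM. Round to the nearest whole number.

belt 172/152 = 1.1316 → 2084/1.1316 = 1841.7 RPM

1842 RPM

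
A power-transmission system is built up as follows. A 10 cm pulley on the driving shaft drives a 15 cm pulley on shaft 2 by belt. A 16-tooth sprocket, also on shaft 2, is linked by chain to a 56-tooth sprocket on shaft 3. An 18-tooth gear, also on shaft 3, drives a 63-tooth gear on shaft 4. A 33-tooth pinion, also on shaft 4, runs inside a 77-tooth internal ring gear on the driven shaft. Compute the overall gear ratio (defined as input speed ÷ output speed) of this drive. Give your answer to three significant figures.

Each stage contributes driven/driver: belt 15/10 = 1.5, chain 56/16 = 3.5, gear mesh 63/18 = 3.5, internal gear 77/33 = 2.3333.
Overall: 1.5 × 3.5 × 3.5 × 2.3333 = 42.875.

42.9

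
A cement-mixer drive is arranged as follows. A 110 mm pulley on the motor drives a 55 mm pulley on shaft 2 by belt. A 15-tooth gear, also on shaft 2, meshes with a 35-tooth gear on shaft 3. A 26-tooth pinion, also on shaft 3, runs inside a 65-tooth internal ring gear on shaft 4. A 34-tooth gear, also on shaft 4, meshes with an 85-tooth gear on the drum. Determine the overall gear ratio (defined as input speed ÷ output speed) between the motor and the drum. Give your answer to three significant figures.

7.29

Each stage contributes driven/driver: belt 55/110 = 0.5, gear mesh 35/15 = 2.3333, internal gear 65/26 = 2.5, gear mesh 85/34 = 2.5.
Overall: 0.5 × 2.3333 × 2.5 × 2.5 = 7.2917.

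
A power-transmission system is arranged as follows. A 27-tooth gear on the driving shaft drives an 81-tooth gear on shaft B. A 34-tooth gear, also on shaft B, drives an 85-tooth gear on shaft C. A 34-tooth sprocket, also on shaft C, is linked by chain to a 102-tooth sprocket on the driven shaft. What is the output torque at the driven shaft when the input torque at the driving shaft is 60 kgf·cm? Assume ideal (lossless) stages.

Gear mesh: ratio = 81/27 = 3; torque at shaft B = 60 × 3 = 180 kgf·cm.
Gear mesh: ratio = 85/34 = 2.5; torque at shaft C = 180 × 2.5 = 450 kgf·cm.
Chain: ratio = 102/34 = 3; torque at the driven shaft = 450 × 3 = 1350 kgf·cm.

1350 kgf·cm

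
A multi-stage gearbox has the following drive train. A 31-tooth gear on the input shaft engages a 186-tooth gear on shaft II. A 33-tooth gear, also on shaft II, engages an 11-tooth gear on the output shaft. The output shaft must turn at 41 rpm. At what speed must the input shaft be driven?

82 rpm

Overall ratio R = 6 × 0.33333 = 2.
Required input speed = output speed × R = 41 × 2 = 82 rpm.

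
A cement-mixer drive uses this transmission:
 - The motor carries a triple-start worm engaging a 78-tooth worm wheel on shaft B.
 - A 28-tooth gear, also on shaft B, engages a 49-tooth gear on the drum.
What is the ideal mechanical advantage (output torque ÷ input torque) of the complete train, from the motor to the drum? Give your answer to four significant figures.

45.50

Each stage contributes driven/driver: worm 78/3 = 26, gear mesh 49/28 = 1.75.
Overall: 26 × 1.75 = 45.5.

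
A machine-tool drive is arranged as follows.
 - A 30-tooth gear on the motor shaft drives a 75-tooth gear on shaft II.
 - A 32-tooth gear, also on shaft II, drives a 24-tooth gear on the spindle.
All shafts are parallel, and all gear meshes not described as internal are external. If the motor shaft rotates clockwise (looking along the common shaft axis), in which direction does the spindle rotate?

clockwise

the motor shaft → shaft II: external mesh, 1 reversal → CCW.
shaft II → the spindle: external mesh, 1 reversal → CW.
2 reversals in total — an even number — so the spindle turns the same way as the motor shaft.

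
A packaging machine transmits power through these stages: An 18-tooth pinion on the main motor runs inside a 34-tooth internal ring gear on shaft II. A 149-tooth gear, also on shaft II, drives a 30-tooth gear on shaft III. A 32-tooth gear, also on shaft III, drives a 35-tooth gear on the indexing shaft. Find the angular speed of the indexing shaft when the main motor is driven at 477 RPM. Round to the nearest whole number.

Internal gear: ratio = 34/18 = 1.8889, so shaft II turns at 477 / 1.8889 = 252.53 RPM.
Gear mesh: ratio = 30/149 = 0.20134, so shaft III turns at 252.53 / 0.20134 = 1254.2 RPM.
Gear mesh: ratio = 35/32 = 1.0938, so the indexing shaft turns at 1254.2 / 1.0938 = 1146.7 RPM.

1147 RPM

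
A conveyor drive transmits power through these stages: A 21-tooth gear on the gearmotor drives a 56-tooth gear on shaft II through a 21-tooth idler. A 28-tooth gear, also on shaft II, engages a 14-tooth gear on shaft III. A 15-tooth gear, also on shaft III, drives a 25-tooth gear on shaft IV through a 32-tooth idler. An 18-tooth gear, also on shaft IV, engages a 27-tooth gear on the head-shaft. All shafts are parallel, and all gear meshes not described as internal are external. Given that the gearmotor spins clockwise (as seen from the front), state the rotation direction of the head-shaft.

clockwise

the gearmotor → shaft II: driver → idler → driven is 2 external meshes, 2 reversals → CW.
shaft II → shaft III: external mesh, 1 reversal → CCW.
shaft III → shaft IV: driver → idler → driven is 2 external meshes, 2 reversals → CCW.
shaft IV → the head-shaft: external mesh, 1 reversal → CW.
6 reversals in total — an even number — so the head-shaft turns the same way as the gearmotor.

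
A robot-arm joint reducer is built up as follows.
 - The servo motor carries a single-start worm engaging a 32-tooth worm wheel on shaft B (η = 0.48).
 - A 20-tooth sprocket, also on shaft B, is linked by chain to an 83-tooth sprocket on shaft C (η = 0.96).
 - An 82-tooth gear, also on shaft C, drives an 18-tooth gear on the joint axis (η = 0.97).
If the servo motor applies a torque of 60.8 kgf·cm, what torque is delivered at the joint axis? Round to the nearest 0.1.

792.2 kgf·cm

worm 32/1 = 32 → τ = 60.8·32·0.48 = 933.89 kgf·cm
chain 83/20 = 4.15 → τ = 933.89·4.15·0.96 = 3720.6 kgf·cm
gear mesh 18/82 = 0.21951 → τ = 3720.6·0.21951·0.97 = 792.22 kgf·cm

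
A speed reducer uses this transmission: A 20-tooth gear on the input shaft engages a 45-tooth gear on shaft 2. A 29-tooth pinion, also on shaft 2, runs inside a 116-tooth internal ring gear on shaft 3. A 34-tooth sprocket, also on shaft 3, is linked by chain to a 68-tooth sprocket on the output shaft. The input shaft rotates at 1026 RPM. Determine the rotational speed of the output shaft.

57 RPM

Gear mesh: ratio = 45/20 = 2.25, so shaft 2 turns at 1026 / 2.25 = 456 RPM.
Internal gear: ratio = 116/29 = 4, so shaft 3 turns at 456 / 4 = 114 RPM.
Chain: ratio = 68/34 = 2, so the output shaft turns at 114 / 2 = 57 RPM.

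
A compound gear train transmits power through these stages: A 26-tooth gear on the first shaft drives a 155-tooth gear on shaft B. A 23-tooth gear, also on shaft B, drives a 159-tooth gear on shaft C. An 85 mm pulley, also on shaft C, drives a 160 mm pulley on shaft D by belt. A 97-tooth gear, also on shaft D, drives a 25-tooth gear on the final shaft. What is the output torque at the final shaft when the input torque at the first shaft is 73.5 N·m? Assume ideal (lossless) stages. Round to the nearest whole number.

1470 N·m

gear mesh 155/26 = 5.9615 → τ = 73.5·5.9615 = 438.17 N·m
gear mesh 159/23 = 6.913 → τ = 438.17·6.913 = 3029.1 N·m
belt 160/85 = 1.8824 → τ = 3029.1·1.8824 = 5701.9 N·m
gear mesh 25/97 = 0.25773 → τ = 5701.9·0.25773 = 1469.5 N·m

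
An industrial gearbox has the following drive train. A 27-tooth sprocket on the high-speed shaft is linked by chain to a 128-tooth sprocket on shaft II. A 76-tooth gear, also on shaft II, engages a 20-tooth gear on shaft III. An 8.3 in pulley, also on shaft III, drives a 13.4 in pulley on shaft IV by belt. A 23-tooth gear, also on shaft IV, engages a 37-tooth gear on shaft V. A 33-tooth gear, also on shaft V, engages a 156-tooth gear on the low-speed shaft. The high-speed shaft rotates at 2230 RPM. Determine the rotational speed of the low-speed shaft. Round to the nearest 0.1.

the high-speed shaft → shaft II (chain, 128/27): 2230 ÷ 4.7407 = 470.39 RPM
shaft II → shaft III (gear mesh, 20/76): 470.39 ÷ 0.26316 = 1787.5 RPM
shaft III → shaft IV (belt, 13.4/8.3): 1787.5 ÷ 1.6145 = 1107.2 RPM
shaft IV → shaft V (gear mesh, 37/23): 1107.2 ÷ 1.6087 = 688.24 RPM
shaft V → the low-speed shaft (gear mesh, 156/33): 688.24 ÷ 4.7273 = 145.59 RPM

145.6 RPM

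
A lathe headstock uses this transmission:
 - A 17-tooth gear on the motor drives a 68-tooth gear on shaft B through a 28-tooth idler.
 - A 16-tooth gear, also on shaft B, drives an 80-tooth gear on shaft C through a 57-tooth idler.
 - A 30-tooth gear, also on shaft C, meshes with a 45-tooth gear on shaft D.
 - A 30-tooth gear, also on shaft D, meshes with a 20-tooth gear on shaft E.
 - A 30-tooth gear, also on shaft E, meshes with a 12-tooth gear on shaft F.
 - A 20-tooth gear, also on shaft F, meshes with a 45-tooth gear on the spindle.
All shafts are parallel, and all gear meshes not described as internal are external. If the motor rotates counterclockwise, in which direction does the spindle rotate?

the motor → shaft B: driver → idler → driven is 2 external meshes, 2 reversals → CCW.
shaft B → shaft C: driver → idler → driven is 2 external meshes, 2 reversals → CCW.
shaft C → shaft D: external mesh, 1 reversal → CW.
shaft D → shaft E: external mesh, 1 reversal → CCW.
shaft E → shaft F: external mesh, 1 reversal → CW.
shaft F → the spindle: external mesh, 1 reversal → CCW.
8 reversals in total — an even number — so the spindle turns the same way as the motor.

counterclockwise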